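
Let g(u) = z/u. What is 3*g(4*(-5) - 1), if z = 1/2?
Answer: -1/14 ≈ -0.071429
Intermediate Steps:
z = ½ ≈ 0.50000
g(u) = 1/(2*u)
3*g(4*(-5) - 1) = 3*(1/(2*(4*(-5) - 1))) = 3*(1/(2*(-20 - 1))) = 3*((½)/(-21)) = 3*((½)*(-1/21)) = 3*(-1/42) = -1/14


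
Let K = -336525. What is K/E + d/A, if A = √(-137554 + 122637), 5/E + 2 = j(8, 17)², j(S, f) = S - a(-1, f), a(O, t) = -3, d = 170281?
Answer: -8009295 - 170281*I*√14917/14917 ≈ -8.0093e+6 - 1394.2*I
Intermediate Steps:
j(S, f) = 3 + S (j(S, f) = S - 1*(-3) = S + 3 = 3 + S)
E = 5/119 (E = 5/(-2 + (3 + 8)²) = 5/(-2 + 11²) = 5/(-2 + 121) = 5/119 ≈ 0.042017)
A = I*√14917 (A = √(-14917) = I*√14917 ≈ 122.14*I)
K/E + d/A = -336525/5/119 + 170281/((I*√14917)) = -336525*119/5 + 170281*(-I*√14917/14917) = -8009295 - 170281*I*√14917/14917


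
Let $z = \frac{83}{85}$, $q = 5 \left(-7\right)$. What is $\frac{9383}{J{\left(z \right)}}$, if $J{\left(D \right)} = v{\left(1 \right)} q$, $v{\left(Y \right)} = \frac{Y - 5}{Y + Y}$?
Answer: $\frac{9383}{70} \approx 134.04$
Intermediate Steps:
$q = -35$
$v{\left(Y \right)} = \frac{-5 + Y}{2 Y}$
$z = \frac{83}{85}$ ($z = 83 \cdot \frac{1}{85} = \frac{83}{85} \approx 0.97647$)
$J{\left(D \right)} = 70$ ($J{\left(D \right)} = \frac{-5 + 1}{2 \cdot 1} \left(-35\right) = \frac{1}{2} \cdot 1 \left(-4\right) \left(-35\right) = \left(-2\right) \left(-35\right) = 70$)
$\frac{9383}{J{\left(z \right)}} = \frac{9383}{70}$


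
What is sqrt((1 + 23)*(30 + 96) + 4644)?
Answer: 6*sqrt(213) ≈ 87.567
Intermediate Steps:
sqrt((1 + 23)*(30 + 96) + 4644) = sqrt(24*126 + 4644) = sqrt(3024 + 4644) = sqrt(7668) = 6*sqrt(213)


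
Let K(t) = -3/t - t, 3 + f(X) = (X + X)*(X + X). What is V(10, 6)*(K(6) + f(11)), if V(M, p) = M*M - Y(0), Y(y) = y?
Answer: 47450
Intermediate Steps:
f(X) = -3 + 4*X**2 (f(X) = -3 + (X + X)*(X + X) = -3 + (2*X)*(2*X) = -3 + 4*X**2)
V(M, p) = M**2 (V(M, p) = M*M - 1*0 = M**2 + 0 = M**2)
K(t) = -t - 3/t
V(10, 6)*(K(6) + f(11)) = 10**2*((-1*6 - 3/6) + (-3 + 4*11**2)) = 100*((-6 - 3*1/6) + (-3 + 4*121)) = 100*((-6 - 1/2) + (-3 + 484)) = 100*(-13/2 + 481) = 100*(949/2) = 47450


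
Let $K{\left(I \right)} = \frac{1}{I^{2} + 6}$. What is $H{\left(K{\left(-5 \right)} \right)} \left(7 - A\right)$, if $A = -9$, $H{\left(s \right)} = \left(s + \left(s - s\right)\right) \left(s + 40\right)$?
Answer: $\frac{19856}{961} \approx 20.662$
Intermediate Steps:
$K{\left(I \right)} = \frac{1}{6 + I^{2}}$
$H{\left(s \right)} = s \left(40 + s\right)$ ($H{\left(s \right)} = \left(s + 0\right) \left(40 + s\right) = s \left(40 + s\right)$)
$H{\left(K{\left(-5 \right)} \right)} \left(7 - A\right) = \frac{40 + \frac{1}{6 + \left(-5\right)^{2}}}{6 + \left(-5\right)^{2}} \left(7 - -9\right) = \frac{40 + \frac{1}{6 + 25}}{6 + 25} \left(7 + 9\right) = \frac{40 + \frac{1}{31}}{31} \cdot 16 = \frac{1}{31} \cdot \frac{1241}{31} \cdot 16 = \frac{1241}{961} \cdot 16 = \frac{19856}{961}$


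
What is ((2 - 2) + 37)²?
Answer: 1369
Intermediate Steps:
((2 - 2) + 37)² = (0 + 37)² = 37² = 1369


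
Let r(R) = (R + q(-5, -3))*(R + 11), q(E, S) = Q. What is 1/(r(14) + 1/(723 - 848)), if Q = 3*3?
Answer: 125/71874 ≈ 0.0017392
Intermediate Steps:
Q = 9
q(E, S) = 9
r(R) = (9 + R)*(11 + R) (r(R) = (R + 9)*(R + 11) = (9 + R)*(11 + R))
1/(r(14) + 1/(723 - 848)) = 1/((99 + 14² + 20*14) + 1/(723 - 848)) = 1/((99 + 196 + 280) + 1/(-125)) = 1/(575 - 1/125) = 1/(71874/125) = 125/71874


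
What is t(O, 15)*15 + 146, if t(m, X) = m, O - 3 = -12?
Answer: 11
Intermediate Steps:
O = -9 (O = 3 - 12 = -9)
t(O, 15)*15 + 146 = -9*15 + 146 = -135 + 146 = 11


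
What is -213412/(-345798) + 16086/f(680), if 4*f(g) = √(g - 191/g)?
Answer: 106706/172899 + 128688*√78575530/462209 ≈ 2468.6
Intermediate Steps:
f(g) = √(g - 191/g)/4
-213412/(-345798) + 16086/f(680) = -213412/(-345798) + 16086/((√(680 - 191/680)/4)) = -213412*(-1/345798) + 16086/((√(680 - 191*1/680)/4)) = 106706/172899 + 16086/((√(680 - 191/680)/4)) = 106706/172899 + 16086/((√(462209/680)/4)) = 106706/172899 + 16086/(((√78575530/340)/4)) = 106706/172899 + 16086/((√78575530/1360)) = 106706/172899 + 16086*(8*√78575530/462209) = 106706/172899 + 128688*√78575530/462209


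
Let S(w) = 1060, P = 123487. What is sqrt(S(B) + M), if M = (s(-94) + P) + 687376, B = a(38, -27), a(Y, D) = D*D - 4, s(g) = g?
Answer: sqrt(811829) ≈ 901.02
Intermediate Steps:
a(Y, D) = -4 + D**2 (a(Y, D) = D**2 - 4 = -4 + D**2)
B = 725 (B = -4 + (-27)**2 = -4 + 729 = 725)
M = 810769 (M = (-94 + 123487) + 687376 = 123393 + 687376 = 810769)
sqrt(S(B) + M) = sqrt(1060 + 810769) = sqrt(811829)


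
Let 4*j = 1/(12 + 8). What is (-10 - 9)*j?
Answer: -19/80 ≈ -0.23750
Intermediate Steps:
j = 1/80 (j = 1/(4*(12 + 8)) = (1/4)/20 = (1/4)*(1/20) = 1/80 ≈ 0.012500)
(-10 - 9)*j = (-10 - 9)*(1/80) = -19*1/80 = -19/80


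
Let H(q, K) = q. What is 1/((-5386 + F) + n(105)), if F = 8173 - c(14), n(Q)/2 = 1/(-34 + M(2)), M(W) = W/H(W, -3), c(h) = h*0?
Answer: 33/91969 ≈ 0.00035882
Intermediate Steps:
c(h) = 0
M(W) = 1 (M(W) = W/W = 1)
n(Q) = -2/33 (n(Q) = 2/(-34 + 1) = 2/(-33) = 2*(-1/33) = -2/33)
F = 8173 (F = 8173 - 1*0 = 8173 + 0 = 8173)
1/((-5386 + F) + n(105)) = 1/((-5386 + 8173) - 2/33) = 1/(2787 - 2/33) = 1/(91969/33) = 33/91969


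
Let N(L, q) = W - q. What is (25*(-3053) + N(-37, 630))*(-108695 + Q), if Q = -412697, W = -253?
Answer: 40255633536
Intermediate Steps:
N(L, q) = -253 - q
(25*(-3053) + N(-37, 630))*(-108695 + Q) = (25*(-3053) + (-253 - 1*630))*(-108695 - 412697) = (-76325 + (-253 - 630))*(-521392) = (-76325 - 883)*(-521392) = -77208*(-521392) = 40255633536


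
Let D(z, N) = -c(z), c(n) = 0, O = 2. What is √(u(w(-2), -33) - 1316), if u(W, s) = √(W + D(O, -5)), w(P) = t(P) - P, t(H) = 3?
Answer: √(-1316 + √5) ≈ 36.246*I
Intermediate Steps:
w(P) = 3 - P
D(z, N) = 0 (D(z, N) = -1*0 = 0)
u(W, s) = √W (u(W, s) = √(W + 0) = √W)
√(u(w(-2), -33) - 1316) = √(√(3 - 1*(-2)) - 1316) = √(√(3 + 2) - 1316) = √(√5 - 1316) = √(-1316 + √5)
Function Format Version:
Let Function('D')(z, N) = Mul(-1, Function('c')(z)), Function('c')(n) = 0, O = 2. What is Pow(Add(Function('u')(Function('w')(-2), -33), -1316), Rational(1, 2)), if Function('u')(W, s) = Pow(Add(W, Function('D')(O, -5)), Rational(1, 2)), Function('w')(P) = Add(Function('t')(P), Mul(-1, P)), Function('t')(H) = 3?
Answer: Pow(Add(-1316, Pow(5, Rational(1, 2))), Rational(1, 2)) ≈ Mul(36.246, I)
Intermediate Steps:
Function('w')(P) = Add(3, Mul(-1, P))
Function('D')(z, N) = 0 (Function('D')(z, N) = Mul(-1, 0) = 0)
Function('u')(W, s) = Pow(W, Rational(1, 2)) (Function('u')(W, s) = Pow(Add(W, 0), Rational(1, 2)) = Pow(W, Rational(1, 2)))
Pow(Add(Function('u')(Function('w')(-2), -33), -1316), Rational(1, 2)) = Pow(Add(Pow(Add(3, Mul(-1, -2)), Rational(1, 2)), -1316), Rational(1, 2)) = Pow(Add(Pow(Add(3, 2), Rational(1, 2)), -1316), Rational(1, 2)) = Pow(Add(Pow(5, Rational(1, 2)), -1316), Rational(1, 2)) = Pow(Add(-1316, Pow(5, Rational(1, 2))), Rational(1, 2))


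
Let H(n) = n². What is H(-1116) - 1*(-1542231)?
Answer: 2787687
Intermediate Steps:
H(-1116) - 1*(-1542231) = (-1116)² - 1*(-1542231) = 1245456 + 1542231 = 2787687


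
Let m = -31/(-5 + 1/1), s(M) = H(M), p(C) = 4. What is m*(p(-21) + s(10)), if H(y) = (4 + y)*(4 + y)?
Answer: 1550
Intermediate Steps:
H(y) = (4 + y)²
s(M) = (4 + M)²
m = 31/4 (m = -31/(-5 + 1) = -31/(-4) = -¼*(-31) = 31/4 ≈ 7.7500)
m*(p(-21) + s(10)) = 31*(4 + (4 + 10)²)/4 = 31*(4 + 14²)/4 = 31*(4 + 196)/4 = (31/4)*200 = 1550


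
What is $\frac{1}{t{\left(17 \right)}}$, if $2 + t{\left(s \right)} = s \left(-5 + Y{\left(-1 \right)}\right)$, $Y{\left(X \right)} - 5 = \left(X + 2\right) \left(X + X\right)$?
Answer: $- \frac{1}{36} \approx -0.027778$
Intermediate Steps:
$Y{\left(X \right)} = 5 + 2 X \left(2 + X\right)$ ($Y{\left(X \right)} = 5 + \left(X + 2\right) \left(X + X\right) = 5 + \left(2 + X\right) 2 X = 5 + 2 X \left(2 + X\right)$)
$t{\left(s \right)} = -2 - 2 s$ ($t{\left(s \right)} = -2 + s \left(-5 + \left(5 + 2 \left(-1\right)^{2} + 4 \left(-1\right)\right)\right) = -2 + s \left(-5 + \left(5 + 2 \cdot 1 - 4\right)\right) = -2 + s \left(-5 + \left(5 + 2 - 4\right)\right) = -2 + s \left(-5 + 3\right) = -2 + s \left(-2\right) = -2 - 2 s$)
$\frac{1}{t{\left(17 \right)}} = \frac{1}{-2 - 34} = \frac{1}{-36} = - \frac{1}{36}$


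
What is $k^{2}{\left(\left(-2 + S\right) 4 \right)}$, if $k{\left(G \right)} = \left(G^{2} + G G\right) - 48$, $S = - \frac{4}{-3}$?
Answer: $\frac{92416}{81} \approx 1140.9$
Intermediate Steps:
$S = \frac{4}{3}$ ($S = \left(-4\right) \left(- \frac{1}{3}\right) = \frac{4}{3} \approx 1.3333$)
$k{\left(G \right)} = -48 + 2 G^{2}$ ($k{\left(G \right)} = \left(G^{2} + G^{2}\right) - 48 = 2 G^{2} - 48 = -48 + 2 G^{2}$)
$k^{2}{\left(\left(-2 + S\right) 4 \right)} = \left(-48 + 2 \left(\left(-2 + \frac{4}{3}\right) 4\right)^{2}\right)^{2} = \left(-48 + 2 \left(\left(- \frac{2}{3}\right) 4\right)^{2}\right)^{2} = \left(-48 + 2 \left(- \frac{8}{3}\right)^{2}\right)^{2} = \left(-48 + 2 \cdot \frac{64}{9}\right)^{2} = \left(-48 + \frac{128}{9}\right)^{2} = \left(- \frac{304}{9}\right)^{2} = \frac{92416}{81}$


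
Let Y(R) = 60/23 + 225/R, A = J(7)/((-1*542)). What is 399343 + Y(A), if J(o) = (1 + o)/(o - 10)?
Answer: 40947071/92 ≈ 4.4508e+5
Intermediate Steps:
J(o) = (1 + o)/(-10 + o)
A = 4/813 (A = ((1 + 7)/(-10 + 7))/((-1*542)) = (8/(-3))/(-542) = -⅓*8*(-1/542) = -8/3*(-1/542) = 4/813 ≈ 0.0049201)
Y(R) = 60/23 + 225/R (Y(R) = 60*(1/23) + 225/R = 60/23 + 225/R)
399343 + Y(A) = 399343 + (60/23 + 225/(4/813)) = 399343 + (60/23 + 225*(813/4)) = 399343 + (60/23 + 182925/4) = 399343 + 4207515/92 = 40947071/92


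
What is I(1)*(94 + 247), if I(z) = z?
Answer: 341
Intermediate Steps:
I(1)*(94 + 247) = 1*(94 + 247) = 1*341 = 341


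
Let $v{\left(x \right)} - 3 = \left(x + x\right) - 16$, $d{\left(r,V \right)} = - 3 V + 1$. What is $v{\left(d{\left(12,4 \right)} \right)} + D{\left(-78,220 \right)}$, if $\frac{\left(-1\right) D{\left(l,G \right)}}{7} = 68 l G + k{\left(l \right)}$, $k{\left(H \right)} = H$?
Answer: $8168671$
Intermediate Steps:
$d{\left(r,V \right)} = 1 - 3 V$
$D{\left(l,G \right)} = - 7 l - 476 G l$ ($D{\left(l,G \right)} = - 7 \left(68 l G + l\right) = - 7 \left(68 G l + l\right) = - 7 \left(l + 68 G l\right) = - 7 l - 476 G l$)
$v{\left(x \right)} = -13 + 2 x$ ($v{\left(x \right)} = 3 + \left(\left(x + x\right) - 16\right) = 3 + \left(2 x - 16\right) = 3 + \left(-16 + 2 x\right) = -13 + 2 x$)
$v{\left(d{\left(12,4 \right)} \right)} + D{\left(-78,220 \right)} = \left(-13 + 2 \left(1 - 12\right)\right) + 7 \left(-78\right) \left(-1 - 14960\right) = \left(-13 + 2 \left(-11\right)\right) + 7 \left(-78\right) \left(-14961\right) = \left(-13 - 22\right) + 8168706 = -35 + 8168706 = 8168671$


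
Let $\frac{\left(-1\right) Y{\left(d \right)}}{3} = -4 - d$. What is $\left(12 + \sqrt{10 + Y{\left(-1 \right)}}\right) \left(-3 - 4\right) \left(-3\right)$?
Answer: $252 + 21 \sqrt{19} \approx 343.54$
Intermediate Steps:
$Y{\left(d \right)} = 12 + 3 d$ ($Y{\left(d \right)} = - 3 \left(-4 - d\right) = 12 + 3 d$)
$\left(12 + \sqrt{10 + Y{\left(-1 \right)}}\right) \left(-3 - 4\right) \left(-3\right) = \left(12 + \sqrt{10 + \left(12 + 3 \left(-1\right)\right)}\right) \left(-3 - 4\right) \left(-3\right) = \left(12 + \sqrt{10 + \left(12 - 3\right)}\right) \left(\left(-7\right) \left(-3\right)\right) = \left(12 + \sqrt{10 + 9}\right) 21 = \left(12 + \sqrt{19}\right) 21 = 252 + 21 \sqrt{19}$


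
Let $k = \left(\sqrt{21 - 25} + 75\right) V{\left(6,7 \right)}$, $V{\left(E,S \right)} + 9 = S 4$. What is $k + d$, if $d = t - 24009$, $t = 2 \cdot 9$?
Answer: $-22566 + 38 i \approx -22566.0 + 38.0 i$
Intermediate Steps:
$V{\left(E,S \right)} = -9 + 4 S$ ($V{\left(E,S \right)} = -9 + S 4 = -9 + 4 S$)
$t = 18$
$d = -23991$ ($d = 18 - 24009 = -23991$)
$k = 1425 + 38 i$ ($k = \left(\sqrt{21 - 25} + 75\right) \left(-9 + 4 \cdot 7\right) = \left(\sqrt{-4} + 75\right) \left(-9 + 28\right) = \left(2 i + 75\right) 19 = \left(75 + 2 i\right) 19 = 1425 + 38 i \approx 1425.0 + 38.0 i$)
$k + d = \left(1425 + 38 i\right) - 23991 = -22566 + 38 i$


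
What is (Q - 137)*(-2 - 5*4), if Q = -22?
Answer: 3498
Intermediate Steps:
(Q - 137)*(-2 - 5*4) = (-22 - 137)*(-2 - 5*4) = -159*(-2 - 20) = -159*(-22) = 3498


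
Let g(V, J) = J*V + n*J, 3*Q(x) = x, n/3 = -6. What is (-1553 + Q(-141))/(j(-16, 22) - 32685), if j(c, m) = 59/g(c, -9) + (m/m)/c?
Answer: 3916800/80012561 ≈ 0.048952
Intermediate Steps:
n = -18 (n = 3*(-6) = -18)
Q(x) = x/3
g(V, J) = -18*J + J*V (g(V, J) = J*V - 18*J = -18*J + J*V)
j(c, m) = 1/c + 59/(162 - 9*c) (j(c, m) = 59/((-9*(-18 + c))) + (m/m)/c = 59/(162 - 9*c) + 1/c = 1/c + 59/(162 - 9*c))
(-1553 + Q(-141))/(j(-16, 22) - 32685) = (-1553 + (1/3)*(-141))/((2/9)*(-81 - 25*(-16))/(-16*(-18 - 16)) - 32685) = (-1553 - 47)/((2/9)*(-1/16)*(-81 + 400)/(-34) - 32685) = -1600/((2/9)*(-1/16)*(-1/34)*319 - 32685) = -1600/(319/2448 - 32685) = -1600/(-80012561/2448) = -1600*(-2448/80012561) = 3916800/80012561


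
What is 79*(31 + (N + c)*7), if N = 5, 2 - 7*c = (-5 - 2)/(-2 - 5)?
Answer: 5293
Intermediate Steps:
c = 1/7 (c = 2/7 - (-5 - 2)/(7*(-2 - 5)) = 2/7 - (-1)/(-7) = 2/7 - (-1)*(-1)/7 = 2/7 - 1/7*1 = 2/7 - 1/7 = 1/7 ≈ 0.14286)
79*(31 + (N + c)*7) = 79*(31 + (5 + 1/7)*7) = 79*(31 + (36/7)*7) = 79*(31 + 36) = 79*67 = 5293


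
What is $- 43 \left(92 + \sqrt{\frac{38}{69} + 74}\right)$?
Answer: $-3956 - \frac{86 \sqrt{88734}}{69} \approx -4327.3$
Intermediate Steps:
$- 43 \left(92 + \sqrt{\frac{38}{69} + 74}\right) = - 43 \left(92 + \sqrt{\frac{5144}{69}}\right) = - 43 \left(92 + \frac{2 \sqrt{88734}}{69}\right) = -3956 - \frac{86 \sqrt{88734}}{69}$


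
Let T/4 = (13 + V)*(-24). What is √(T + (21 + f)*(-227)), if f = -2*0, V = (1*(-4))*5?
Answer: 3*I*√455 ≈ 63.992*I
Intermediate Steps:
V = -20 (V = -4*5 = -20)
f = 0
T = 672 (T = 4*((13 - 20)*(-24)) = 4*(-7*(-24)) = 4*168 = 672)
√(T + (21 + f)*(-227)) = √(672 + (21 + 0)*(-227)) = √(672 + 21*(-227)) = √(672 - 4767) = √(-4095) = 3*I*√455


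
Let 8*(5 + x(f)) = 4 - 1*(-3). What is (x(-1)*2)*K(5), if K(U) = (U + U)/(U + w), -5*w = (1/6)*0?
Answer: -33/2 ≈ -16.500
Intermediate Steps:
w = 0 (w = -1/6*0/5 = -1*(⅙)*0/5 = -0/30 = -⅕*0 = 0)
x(f) = -33/8 (x(f) = -5 + (4 - 1*(-3))/8 = -5 + (4 + 3)/8 = -5 + (⅛)*7 = -5 + 7/8 = -33/8)
K(U) = 2 (K(U) = (U + U)/(U + 0) = (2*U)/U = 2)
(x(-1)*2)*K(5) = -33/8*2*2 = -33/4*2 = -33/2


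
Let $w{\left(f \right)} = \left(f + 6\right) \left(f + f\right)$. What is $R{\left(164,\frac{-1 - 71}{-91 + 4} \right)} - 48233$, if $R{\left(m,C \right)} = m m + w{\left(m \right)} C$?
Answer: $\frac{719467}{29} \approx 24809.0$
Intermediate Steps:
$w{\left(f \right)} = 2 f \left(6 + f\right)$ ($w{\left(f \right)} = \left(6 + f\right) 2 f = 2 f \left(6 + f\right)$)
$R{\left(m,C \right)} = m^{2} + 2 C m \left(6 + m\right)$ ($R{\left(m,C \right)} = m m + 2 m \left(6 + m\right) C = m^{2} + 2 C m \left(6 + m\right)$)
$R{\left(164,\frac{-1 - 71}{-91 + 4} \right)} - 48233 = 164 \left(164 + 2 \frac{-1 - 71}{-91 + 4} \left(6 + 164\right)\right) - 48233 = 164 \left(164 + 2 \left(- \frac{72}{-87}\right) 170\right) - 48233 = 164 \left(164 + 2 \left(\left(-72\right) \left(- \frac{1}{87}\right)\right) 170\right) - 48233 = 164 \left(164 + 2 \cdot \frac{24}{29} \cdot 170\right) - 48233 = 164 \left(164 + \frac{8160}{29}\right) - 48233 = 164 \cdot \frac{12916}{29} - 48233 = \frac{2118224}{29} - 48233 = \frac{719467}{29}$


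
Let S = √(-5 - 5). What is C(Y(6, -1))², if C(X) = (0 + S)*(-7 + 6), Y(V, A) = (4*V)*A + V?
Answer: -10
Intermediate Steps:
S = I*√10 (S = √(-10) = I*√10 ≈ 3.1623*I)
Y(V, A) = V + 4*A*V (Y(V, A) = 4*A*V + V = V + 4*A*V)
C(X) = -I*√10 (C(X) = (0 + I*√10)*(-7 + 6) = (I*√10)*(-1) = -I*√10)
C(Y(6, -1))² = (-I*√10)² = -10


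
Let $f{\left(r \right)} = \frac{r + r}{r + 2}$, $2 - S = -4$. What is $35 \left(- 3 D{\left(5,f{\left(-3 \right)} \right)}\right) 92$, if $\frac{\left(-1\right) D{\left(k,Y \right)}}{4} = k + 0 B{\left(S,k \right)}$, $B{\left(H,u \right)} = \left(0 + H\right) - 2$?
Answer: $193200$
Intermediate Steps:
$S = 6$ ($S = 2 - -4 = 2 + 4 = 6$)
$B{\left(H,u \right)} = -2 + H$ ($B{\left(H,u \right)} = H - 2 = -2 + H$)
$f{\left(r \right)} = \frac{2 r}{2 + r}$
$D{\left(k,Y \right)} = - 4 k$ ($D{\left(k,Y \right)} = - 4 \left(k + 0 \left(-2 + 6\right)\right) = - 4 \left(k + 0 \cdot 4\right) = - 4 \left(k + 0\right) = - 4 k$)
$35 \left(- 3 D{\left(5,f{\left(-3 \right)} \right)}\right) 92 = 35 \left(- 3 \left(\left(-4\right) 5\right)\right) 92 = 35 \left(\left(-3\right) \left(-20\right)\right) 92 = 35 \cdot 60 \cdot 92 = 2100 \cdot 92 = 193200$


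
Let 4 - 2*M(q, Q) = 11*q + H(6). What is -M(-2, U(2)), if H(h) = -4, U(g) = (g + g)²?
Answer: -15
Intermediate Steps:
U(g) = 4*g² (U(g) = (2*g)² = 4*g²)
M(q, Q) = 4 - 11*q/2 (M(q, Q) = 2 - (11*q - 4)/2 = 2 - (-4 + 11*q)/2 = 2 + (2 - 11*q/2) = 4 - 11*q/2)
-M(-2, U(2)) = -(4 - 11/2*(-2)) = -(4 + 11) = -1*15 = -15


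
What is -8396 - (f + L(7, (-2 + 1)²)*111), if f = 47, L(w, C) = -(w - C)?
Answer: -7777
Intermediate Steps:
L(w, C) = C - w
-8396 - (f + L(7, (-2 + 1)²)*111) = -8396 - (47 + ((-2 + 1)² - 1*7)*111) = -8396 - (47 + ((-1)² - 7)*111) = -8396 - (47 + (1 - 7)*111) = -8396 - (47 - 6*111) = -8396 - (47 - 666) = -8396 - 1*(-619) = -8396 + 619 = -7777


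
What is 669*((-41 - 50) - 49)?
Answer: -93660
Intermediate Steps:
669*((-41 - 50) - 49) = 669*(-91 - 49) = 669*(-140) = -93660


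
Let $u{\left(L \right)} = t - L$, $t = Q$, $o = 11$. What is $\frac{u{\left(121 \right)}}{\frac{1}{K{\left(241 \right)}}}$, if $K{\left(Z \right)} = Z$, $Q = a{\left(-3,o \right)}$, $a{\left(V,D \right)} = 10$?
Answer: $-26751$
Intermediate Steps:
$Q = 10$
$t = 10$
$u{\left(L \right)} = 10 - L$
$\frac{u{\left(121 \right)}}{\frac{1}{K{\left(241 \right)}}} = \frac{10 - 121}{\frac{1}{241}} = \left(10 - 121\right) \frac{1}{\frac{1}{241}} = \left(-111\right) 241 = -26751$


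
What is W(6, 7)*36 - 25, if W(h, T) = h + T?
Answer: 443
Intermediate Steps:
W(h, T) = T + h
W(6, 7)*36 - 25 = (7 + 6)*36 - 25 = 13*36 - 25 = 468 - 25 = 443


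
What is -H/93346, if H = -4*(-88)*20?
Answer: -320/4243 ≈ -0.075418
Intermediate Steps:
H = 7040 (H = 352*20 = 7040)
-H/93346 = -1*7040/93346 = -7040*1/93346 = -320/4243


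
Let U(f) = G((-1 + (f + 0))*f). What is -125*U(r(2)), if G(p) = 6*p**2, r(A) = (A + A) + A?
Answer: -675000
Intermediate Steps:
r(A) = 3*A (r(A) = 2*A + A = 3*A)
U(f) = 6*f**2*(-1 + f)**2 (U(f) = 6*((-1 + (f + 0))*f)**2 = 6*((-1 + f)*f)**2 = 6*(f*(-1 + f))**2 = 6*(f**2*(-1 + f)**2) = 6*f**2*(-1 + f)**2)
-125*U(r(2)) = -750*(3*2)**2*(-1 + 3*2)**2 = -750*6**2*(-1 + 6)**2 = -750*36*5**2 = -750*36*25 = -125*5400 = -675000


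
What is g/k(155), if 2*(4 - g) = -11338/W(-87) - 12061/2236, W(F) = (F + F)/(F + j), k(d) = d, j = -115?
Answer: 2563134131/60304920 ≈ 42.503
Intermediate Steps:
W(F) = 2*F/(-115 + F) (W(F) = (F + F)/(F - 115) = (2*F)/(-115 + F) = 2*F/(-115 + F))
g = 2563134131/389064 (g = 4 - (-11338/(2*(-87)/(-115 - 87)) - 12061/2236)/2 = 4 - (-11338/(2*(-87)/(-202)) - 12061*1/2236)/2 = 4 - (-11338/(2*(-87)*(-1/202)) - 12061/2236)/2 = 4 - (-11338/87/101 - 12061/2236)/2 = 4 - (-11338*101/87 - 12061/2236)/2 = 4 - (-1145138/87 - 12061/2236)/2 = 4 - ½*(-2561577875/194532) = 4 + 2561577875/389064 = 2563134131/389064 ≈ 6588.0)
g/k(155) = (2563134131/389064)/155 = (2563134131/389064)*(1/155) = 2563134131/60304920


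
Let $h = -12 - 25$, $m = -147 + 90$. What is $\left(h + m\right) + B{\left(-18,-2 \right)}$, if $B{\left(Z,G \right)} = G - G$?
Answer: $-94$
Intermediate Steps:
$B{\left(Z,G \right)} = 0$
$m = -57$
$h = -37$ ($h = -12 - 25 = -37$)
$\left(h + m\right) + B{\left(-18,-2 \right)} = \left(-37 - 57\right) + 0 = -94 + 0 = -94$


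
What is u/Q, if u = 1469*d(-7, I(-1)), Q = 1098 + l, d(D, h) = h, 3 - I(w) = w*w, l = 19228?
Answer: 1469/10163 ≈ 0.14454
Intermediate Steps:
I(w) = 3 - w² (I(w) = 3 - w*w = 3 - w²)
Q = 20326 (Q = 1098 + 19228 = 20326)
u = 2938 (u = 1469*(3 - 1*(-1)²) = 1469*(3 - 1*1) = 1469*(3 - 1) = 1469*2 = 2938)
u/Q = 2938/20326 = 2938*(1/20326) = 1469/10163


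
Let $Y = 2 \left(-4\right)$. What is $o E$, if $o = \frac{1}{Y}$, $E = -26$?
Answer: $\frac{13}{4} \approx 3.25$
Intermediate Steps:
$Y = -8$
$o = - \frac{1}{8}$ ($o = \frac{1}{-8} = - \frac{1}{8} \approx -0.125$)
$o E = \left(- \frac{1}{8}\right) \left(-26\right) = \frac{13}{4}$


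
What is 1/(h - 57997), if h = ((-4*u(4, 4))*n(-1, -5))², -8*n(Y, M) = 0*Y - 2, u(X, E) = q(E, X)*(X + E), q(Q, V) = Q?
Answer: -1/56973 ≈ -1.7552e-5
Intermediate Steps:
u(X, E) = E*(E + X) (u(X, E) = E*(X + E) = E*(E + X))
n(Y, M) = ¼ (n(Y, M) = -(0*Y - 2)/8 = -(0 - 2)/8 = -⅛*(-2) = ¼)
h = 1024 (h = (-16*(4 + 4)*(¼))² = (-16*8*(¼))² = (-4*32*(¼))² = (-128*¼)² = (-32)² = 1024)
1/(h - 57997) = 1/(1024 - 57997) = 1/(-56973) = -1/56973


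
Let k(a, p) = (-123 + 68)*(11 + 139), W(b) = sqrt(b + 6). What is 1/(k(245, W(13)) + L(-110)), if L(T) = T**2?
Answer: 1/3850 ≈ 0.00025974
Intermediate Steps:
W(b) = sqrt(6 + b)
k(a, p) = -8250 (k(a, p) = -55*150 = -8250)
1/(k(245, W(13)) + L(-110)) = 1/(-8250 + (-110)**2) = 1/(-8250 + 12100) = 1/3850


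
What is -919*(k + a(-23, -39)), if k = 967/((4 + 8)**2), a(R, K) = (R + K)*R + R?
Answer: -186556081/144 ≈ -1.2955e+6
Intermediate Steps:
a(R, K) = R + R*(K + R) (a(R, K) = (K + R)*R + R = R*(K + R) + R = R + R*(K + R))
k = 967/144 (k = 967/(12**2) = 967/144 ≈ 6.7153)
-919*(k + a(-23, -39)) = -919*(967/144 - 23*(1 - 39 - 23)) = -919*(967/144 - 23*(-61)) = -919*(967/144 + 1403) = -919*202999/144 = -186556081/144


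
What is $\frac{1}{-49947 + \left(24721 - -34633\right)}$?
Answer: $\frac{1}{9407} \approx 0.0001063$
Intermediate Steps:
$\frac{1}{-49947 + \left(24721 - -34633\right)} = \frac{1}{-49947 + \left(24721 + 34633\right)} = \frac{1}{-49947 + 59354} = \frac{1}{9407}$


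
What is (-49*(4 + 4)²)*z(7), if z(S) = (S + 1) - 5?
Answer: -9408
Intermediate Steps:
z(S) = -4 + S (z(S) = (1 + S) - 5 = -4 + S)
(-49*(4 + 4)²)*z(7) = (-49*(4 + 4)²)*(-4 + 7) = -49*8²*3 = -49*64*3 = -3136*3 = -9408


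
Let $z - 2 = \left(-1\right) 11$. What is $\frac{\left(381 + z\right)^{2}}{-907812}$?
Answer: $- \frac{3844}{25217} \approx -0.15244$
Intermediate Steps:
$z = -9$ ($z = 2 - 11 = -9$)
$\frac{\left(381 + z\right)^{2}}{-907812} = \frac{\left(381 - 9\right)^{2}}{-907812} = 372^{2} \left(- \frac{1}{907812}\right) = 138384 \left(- \frac{1}{907812}\right) = - \frac{3844}{25217}$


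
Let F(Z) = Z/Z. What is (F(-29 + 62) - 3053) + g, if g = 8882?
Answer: 5830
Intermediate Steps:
F(Z) = 1
(F(-29 + 62) - 3053) + g = (1 - 3053) + 8882 = -3052 + 8882 = 5830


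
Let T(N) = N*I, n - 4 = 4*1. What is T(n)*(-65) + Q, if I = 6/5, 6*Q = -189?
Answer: -1311/2 ≈ -655.50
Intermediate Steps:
Q = -63/2 (Q = (⅙)*(-189) = -63/2 ≈ -31.500)
I = 6/5 (I = 6*(⅕) = 6/5 ≈ 1.2000)
n = 8 (n = 4 + 4*1 = 4 + 4 = 8)
T(N) = 6*N/5 (T(N) = N*(6/5) = 6*N/5)
T(n)*(-65) + Q = ((6/5)*8)*(-65) - 63/2 = (48/5)*(-65) - 63/2 = -624 - 63/2 = -1311/2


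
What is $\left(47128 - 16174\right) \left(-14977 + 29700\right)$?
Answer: $455735742$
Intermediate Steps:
$\left(47128 - 16174\right) \left(-14977 + 29700\right) = 30954 \cdot 14723 = 455735742$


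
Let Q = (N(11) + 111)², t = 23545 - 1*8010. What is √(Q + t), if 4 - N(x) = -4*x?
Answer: 4*√2551 ≈ 202.03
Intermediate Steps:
N(x) = 4 + 4*x (N(x) = 4 - (-4)*x = 4 + 4*x)
t = 15535 (t = 23545 - 8010 = 15535)
Q = 25281 (Q = ((4 + 4*11) + 111)² = ((4 + 44) + 111)² = (48 + 111)² = 159² = 25281)
√(Q + t) = √(25281 + 15535) = √40816 = 4*√2551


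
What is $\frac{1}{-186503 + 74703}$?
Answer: $- \frac{1}{111800} \approx -8.9445 \cdot 10^{-6}$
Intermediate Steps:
$\frac{1}{-186503 + 74703} = \frac{1}{-111800} = - \frac{1}{111800}$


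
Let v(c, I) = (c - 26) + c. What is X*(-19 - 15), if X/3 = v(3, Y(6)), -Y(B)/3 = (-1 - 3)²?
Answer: 2040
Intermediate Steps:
Y(B) = -48 (Y(B) = -3*(-1 - 3)² = -3*(-4)² = -3*16 = -48)
v(c, I) = -26 + 2*c (v(c, I) = (-26 + c) + c = -26 + 2*c)
X = -60 (X = 3*(-26 + 2*3) = 3*(-26 + 6) = 3*(-20) = -60)
X*(-19 - 15) = -60*(-19 - 15) = -60*(-34) = 2040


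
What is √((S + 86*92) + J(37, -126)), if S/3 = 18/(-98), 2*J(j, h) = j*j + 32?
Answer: √1687942/14 ≈ 92.801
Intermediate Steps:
J(j, h) = 16 + j²/2 (J(j, h) = (j*j + 32)/2 = (j² + 32)/2 = (32 + j²)/2 = 16 + j²/2)
S = -27/49 (S = 3*(18/(-98)) = 3*(18*(-1/98)) = 3*(-9/49) = -27/49 ≈ -0.55102)
√((S + 86*92) + J(37, -126)) = √((-27/49 + 86*92) + (16 + (½)*37²)) = √((-27/49 + 7912) + (16 + (½)*1369)) = √(387661/49 + (16 + 1369/2)) = √(387661/49 + 1401/2) = √(843971/98) = √1687942/14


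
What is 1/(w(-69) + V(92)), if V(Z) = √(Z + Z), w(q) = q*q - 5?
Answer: 1189/5654838 - √46/11309676 ≈ 0.00020966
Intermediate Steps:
w(q) = -5 + q² (w(q) = q² - 5 = -5 + q²)
V(Z) = √2*√Z (V(Z) = √(2*Z) = √2*√Z)
1/(w(-69) + V(92)) = 1/((-5 + (-69)²) + √2*√92) = 1/((-5 + 4761) + √2*(2*√23)) = 1/(4756 + 2*√46)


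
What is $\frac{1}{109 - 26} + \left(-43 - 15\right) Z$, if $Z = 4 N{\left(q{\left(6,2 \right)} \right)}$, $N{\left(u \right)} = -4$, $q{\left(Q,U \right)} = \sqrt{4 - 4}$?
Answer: $\frac{77025}{83} \approx 928.01$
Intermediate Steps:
$q{\left(Q,U \right)} = 0$ ($q{\left(Q,U \right)} = \sqrt{0} = 0$)
$Z = -16$ ($Z = 4 \left(-4\right) = -16$)
$\frac{1}{109 - 26} + \left(-43 - 15\right) Z = \frac{1}{109 - 26} + \left(-43 - 15\right) \left(-16\right) = \frac{1}{109 + \left(-69 + 43\right)} - -928 = \frac{1}{109 - 26} + 928 = \frac{1}{83} + 928 = \frac{77025}{83}$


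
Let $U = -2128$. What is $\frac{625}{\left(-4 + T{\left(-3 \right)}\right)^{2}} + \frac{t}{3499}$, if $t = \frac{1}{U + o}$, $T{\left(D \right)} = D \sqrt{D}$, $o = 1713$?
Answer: $\frac{24 \left(- \sqrt{3} - 37814714 i\right)}{1452085 \left(11 i + 24 \sqrt{3}\right)} \approx -3.7182 - 14.051 i$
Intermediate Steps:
$T{\left(D \right)} = D^{\frac{3}{2}}$
$t = - \frac{1}{415}$ ($t = \frac{1}{-2128 + 1713} = \frac{1}{-415} = - \frac{1}{415} \approx -0.0024096$)
$\frac{625}{\left(-4 + T{\left(-3 \right)}\right)^{2}} + \frac{t}{3499} = \frac{625}{\left(-4 + \left(-3\right)^{\frac{3}{2}}\right)^{2}} - \frac{1}{415 \cdot 3499} = \frac{625}{\left(-4 - 3 i \sqrt{3}\right)^{2}} - \frac{1}{1452085} = - \frac{1}{1452085} + \frac{625}{\left(-4 - 3 i \sqrt{3}\right)^{2}}$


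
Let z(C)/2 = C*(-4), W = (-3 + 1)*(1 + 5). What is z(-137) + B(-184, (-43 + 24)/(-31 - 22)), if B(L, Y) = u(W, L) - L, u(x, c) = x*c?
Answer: 3488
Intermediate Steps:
W = -12 (W = -2*6 = -12)
z(C) = -8*C (z(C) = 2*(C*(-4)) = 2*(-4*C) = -8*C)
u(x, c) = c*x
B(L, Y) = -13*L (B(L, Y) = L*(-12) - L = -12*L - L = -13*L)
z(-137) + B(-184, (-43 + 24)/(-31 - 22)) = -8*(-137) - 13*(-184) = 1096 + 2392 = 3488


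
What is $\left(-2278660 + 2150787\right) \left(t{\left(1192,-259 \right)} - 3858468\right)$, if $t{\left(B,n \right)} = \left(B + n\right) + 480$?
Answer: $493213194015$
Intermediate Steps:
$t{\left(B,n \right)} = 480 + B + n$
$\left(-2278660 + 2150787\right) \left(t{\left(1192,-259 \right)} - 3858468\right) = \left(-2278660 + 2150787\right) \left(\left(480 + 1192 - 259\right) - 3858468\right) = - 127873 \left(1413 - 3858468\right) = \left(-127873\right) \left(-3857055\right) = 493213194015$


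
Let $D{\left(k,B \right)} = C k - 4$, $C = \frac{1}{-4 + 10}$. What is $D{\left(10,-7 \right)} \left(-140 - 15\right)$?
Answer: $\frac{1085}{3} \approx 361.67$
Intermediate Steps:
$C = \frac{1}{6} \approx 0.16667$
$D{\left(k,B \right)} = -4 + \frac{k}{6}$ ($D{\left(k,B \right)} = \frac{k}{6} - 4 = -4 + \frac{k}{6}$)
$D{\left(10,-7 \right)} \left(-140 - 15\right) = \left(-4 + \frac{1}{6} \cdot 10\right) \left(-140 - 15\right) = \left(-4 + \frac{5}{3}\right) \left(-155\right) = \left(- \frac{7}{3}\right) \left(-155\right) = \frac{1085}{3}$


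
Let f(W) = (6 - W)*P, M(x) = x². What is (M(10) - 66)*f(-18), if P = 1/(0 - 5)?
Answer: -816/5 ≈ -163.20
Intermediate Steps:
P = -⅕ (P = 1/(-5) = -⅕ ≈ -0.20000)
f(W) = -6/5 + W/5 (f(W) = (6 - W)*(-⅕) = -6/5 + W/5)
(M(10) - 66)*f(-18) = (10² - 66)*(-6/5 + (⅕)*(-18)) = (100 - 66)*(-6/5 - 18/5) = 34*(-24/5) = -816/5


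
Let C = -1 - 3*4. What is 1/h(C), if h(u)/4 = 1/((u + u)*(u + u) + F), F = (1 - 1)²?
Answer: 169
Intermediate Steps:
F = 0 (F = 0² = 0)
C = -13 (C = -1 - 12 = -13)
h(u) = u⁻² (h(u) = 4/((u + u)*(u + u) + 0) = 4/((2*u)*(2*u) + 0) = 4/(4*u² + 0) = 4/((4*u²)) = 4*(1/(4*u²)) = u⁻²)
1/h(C) = 1/((-13)⁻²) = 1/(1/169) = 169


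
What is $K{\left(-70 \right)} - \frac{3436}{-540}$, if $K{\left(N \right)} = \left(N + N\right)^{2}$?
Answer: $\frac{2646859}{135} \approx 19606.0$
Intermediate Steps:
$K{\left(N \right)} = 4 N^{2}$ ($K{\left(N \right)} = \left(2 N\right)^{2} = 4 N^{2}$)
$K{\left(-70 \right)} - \frac{3436}{-540} = 4 \left(-70\right)^{2} - \frac{3436}{-540} = 4 \cdot 4900 - 3436 \left(- \frac{1}{540}\right) = 19600 - - \frac{859}{135} = 19600 + \frac{859}{135} = \frac{2646859}{135}$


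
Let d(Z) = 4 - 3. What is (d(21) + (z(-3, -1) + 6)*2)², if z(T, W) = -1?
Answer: 121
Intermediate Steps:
d(Z) = 1
(d(21) + (z(-3, -1) + 6)*2)² = (1 + (-1 + 6)*2)² = (1 + 5*2)² = (1 + 10)² = 11² = 121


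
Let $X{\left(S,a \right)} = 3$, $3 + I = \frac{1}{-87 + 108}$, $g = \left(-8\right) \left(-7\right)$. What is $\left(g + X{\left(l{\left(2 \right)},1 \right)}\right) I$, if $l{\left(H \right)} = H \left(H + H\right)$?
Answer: $- \frac{3658}{21} \approx -174.19$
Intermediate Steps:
$l{\left(H \right)} = 2 H^{2}$ ($l{\left(H \right)} = H 2 H = 2 H^{2}$)
$g = 56$
$I = - \frac{62}{21}$ ($I = -3 + \frac{1}{-87 + 108} = -3 + \frac{1}{21} = - \frac{62}{21} \approx -2.9524$)
$\left(g + X{\left(l{\left(2 \right)},1 \right)}\right) I = \left(56 + 3\right) \left(- \frac{62}{21}\right) = 59 \left(- \frac{62}{21}\right) = - \frac{3658}{21}$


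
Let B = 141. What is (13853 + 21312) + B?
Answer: 35306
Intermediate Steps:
(13853 + 21312) + B = (13853 + 21312) + 141 = 35165 + 141 = 35306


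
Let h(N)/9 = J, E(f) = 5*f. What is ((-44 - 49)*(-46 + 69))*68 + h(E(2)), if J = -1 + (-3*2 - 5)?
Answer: -145560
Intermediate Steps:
J = -12 (J = -1 + (-6 - 5) = -1 - 11 = -12)
h(N) = -108 (h(N) = 9*(-12) = -108)
((-44 - 49)*(-46 + 69))*68 + h(E(2)) = ((-44 - 49)*(-46 + 69))*68 - 108 = -93*23*68 - 108 = -2139*68 - 108 = -145452 - 108 = -145560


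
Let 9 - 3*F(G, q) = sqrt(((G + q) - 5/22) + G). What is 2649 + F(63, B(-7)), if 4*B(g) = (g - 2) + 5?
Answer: 2652 - sqrt(6710)/22 ≈ 2648.3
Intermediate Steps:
B(g) = 3/4 + g/4 (B(g) = ((g - 2) + 5)/4 = ((-2 + g) + 5)/4 = (3 + g)/4 = 3/4 + g/4)
F(G, q) = 3 - sqrt(-5/22 + q + 2*G)/3 (F(G, q) = 3 - sqrt(((G + q) - 5/22) + G)/3 = 3 - sqrt((-5/22 + G + q) + G)/3 = 3 - sqrt(-5/22 + q + 2*G)/3)
2649 + F(63, B(-7)) = 2649 + (3 - sqrt(-110 + 484*(3/4 + (1/4)*(-7)) + 968*63)/66) = 2649 + (3 - sqrt(-110 + 484*(3/4 - 7/4) + 60984)/66) = 2649 + (3 - sqrt(-110 + 484*(-1) + 60984)/66) = 2649 + (3 - sqrt(-110 - 484 + 60984)/66) = 2649 + (3 - sqrt(6710)/22) = 2652 - sqrt(6710)/22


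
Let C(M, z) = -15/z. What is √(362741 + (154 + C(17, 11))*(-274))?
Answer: √38831155/11 ≈ 566.50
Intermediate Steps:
√(362741 + (154 + C(17, 11))*(-274)) = √(362741 + (154 - 15/11)*(-274)) = √(362741 + (1679/11)*(-274)) = √(362741 - 460046/11) = √(3530105/11) = √38831155/11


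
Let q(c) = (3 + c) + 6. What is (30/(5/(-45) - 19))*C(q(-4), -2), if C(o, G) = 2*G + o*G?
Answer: 945/43 ≈ 21.977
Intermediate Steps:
q(c) = 9 + c
C(o, G) = 2*G + G*o
(30/(5/(-45) - 19))*C(q(-4), -2) = (30/(5/(-45) - 19))*(-2*(2 + (9 - 4))) = (30/(5*(-1/45) - 19))*(-2*(2 + 5)) = (30/(-⅑ - 19))*(-2*7) = (30/(-172/9))*(-14) = (30*(-9/172))*(-14) = -135/86*(-14) = 945/43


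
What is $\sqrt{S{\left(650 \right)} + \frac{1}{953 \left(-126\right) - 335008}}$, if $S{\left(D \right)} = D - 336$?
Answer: $\frac{\sqrt{65030425507258}}{455086} \approx 17.72$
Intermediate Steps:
$S{\left(D \right)} = -336 + D$ ($S{\left(D \right)} = D - 336 = -336 + D$)
$\sqrt{S{\left(650 \right)} + \frac{1}{953 \left(-126\right) - 335008}} = \sqrt{\left(-336 + 650\right) + \frac{1}{953 \left(-126\right) - 335008}} = \sqrt{314 + \frac{1}{-120078 - 335008}} = \sqrt{314 + \frac{1}{-455086}} = \sqrt{314 - \frac{1}{455086}} = \sqrt{\frac{142897003}{455086}} = \frac{\sqrt{65030425507258}}{455086}$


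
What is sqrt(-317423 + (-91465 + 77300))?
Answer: 2*I*sqrt(82897) ≈ 575.84*I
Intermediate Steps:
sqrt(-317423 + (-91465 + 77300)) = sqrt(-317423 - 14165) = sqrt(-331588) = 2*I*sqrt(82897)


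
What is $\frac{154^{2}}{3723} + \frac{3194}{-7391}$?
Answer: $\frac{163393694}{27516693} \approx 5.938$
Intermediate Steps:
$\frac{154^{2}}{3723} + \frac{3194}{-7391} = 23716 \cdot \frac{1}{3723} + 3194 \left(- \frac{1}{7391}\right) = \frac{23716}{3723} - \frac{3194}{7391} = \frac{163393694}{27516693}$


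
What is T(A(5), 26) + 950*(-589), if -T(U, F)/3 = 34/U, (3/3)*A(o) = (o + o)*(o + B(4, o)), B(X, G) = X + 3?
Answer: -11191017/20 ≈ -5.5955e+5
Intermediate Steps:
B(X, G) = 3 + X
A(o) = 2*o*(7 + o) (A(o) = (o + o)*(o + (3 + 4)) = (2*o)*(o + 7) = (2*o)*(7 + o) = 2*o*(7 + o))
T(U, F) = -102/U
T(A(5), 26) + 950*(-589) = -102*1/(10*(7 + 5)) + 950*(-589) = -102/(2*5*12) - 559550 = -102/120 - 559550 = -102*1/120 - 559550 = -17/20 - 559550 = -11191017/20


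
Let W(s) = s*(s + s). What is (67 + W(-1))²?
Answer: 4761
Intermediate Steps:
W(s) = 2*s² (W(s) = s*(2*s) = 2*s²)
(67 + W(-1))² = (67 + 2*(-1)²)² = (67 + 2*1)² = (67 + 2)² = 69² = 4761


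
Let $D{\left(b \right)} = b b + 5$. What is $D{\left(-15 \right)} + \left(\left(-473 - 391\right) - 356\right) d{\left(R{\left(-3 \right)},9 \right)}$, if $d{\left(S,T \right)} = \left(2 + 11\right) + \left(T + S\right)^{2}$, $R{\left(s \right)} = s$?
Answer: $-59550$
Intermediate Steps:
$D{\left(b \right)} = 5 + b^{2}$ ($D{\left(b \right)} = b^{2} + 5 = 5 + b^{2}$)
$d{\left(S,T \right)} = 13 + \left(S + T\right)^{2}$
$D{\left(-15 \right)} + \left(\left(-473 - 391\right) - 356\right) d{\left(R{\left(-3 \right)},9 \right)} = \left(5 + \left(-15\right)^{2}\right) + \left(\left(-473 - 391\right) - 356\right) \left(13 + \left(-3 + 9\right)^{2}\right) = \left(5 + 225\right) + \left(-864 - 356\right) \left(13 + 6^{2}\right) = 230 - 1220 \left(13 + 36\right) = 230 - 59780 = -59550$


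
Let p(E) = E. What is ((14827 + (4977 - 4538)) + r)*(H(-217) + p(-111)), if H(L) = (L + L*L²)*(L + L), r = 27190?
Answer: 188285648088504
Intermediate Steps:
H(L) = 2*L*(L + L³) (H(L) = (L + L³)*(2*L) = 2*L*(L + L³))
((14827 + (4977 - 4538)) + r)*(H(-217) + p(-111)) = ((14827 + (4977 - 4538)) + 27190)*(2*(-217)²*(1 + (-217)²) - 111) = ((14827 + 439) + 27190)*(2*47089*(1 + 47089) - 111) = (15266 + 27190)*(2*47089*47090 - 111) = 42456*(4434842020 - 111) = 42456*4434841909 = 188285648088504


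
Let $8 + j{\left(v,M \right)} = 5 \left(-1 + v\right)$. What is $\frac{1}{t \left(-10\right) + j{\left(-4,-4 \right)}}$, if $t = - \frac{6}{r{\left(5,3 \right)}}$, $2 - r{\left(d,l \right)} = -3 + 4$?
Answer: $\frac{1}{27} \approx 0.037037$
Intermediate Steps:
$r{\left(d,l \right)} = 1$ ($r{\left(d,l \right)} = 2 - \left(-3 + 4\right) = 2 - 1 = 1$)
$j{\left(v,M \right)} = -13 + 5 v$ ($j{\left(v,M \right)} = -8 + 5 \left(-1 + v\right) = -8 + \left(-5 + 5 v\right) = -13 + 5 v$)
$t = -6$ ($t = - \frac{6}{1} = \left(-6\right) 1 = -6$)
$\frac{1}{t \left(-10\right) + j{\left(-4,-4 \right)}} = \frac{1}{\left(-6\right) \left(-10\right) + \left(-13 + 5 \left(-4\right)\right)} = \frac{1}{60 - 33} = \frac{1}{27}$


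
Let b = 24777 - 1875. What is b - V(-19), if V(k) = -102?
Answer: 23004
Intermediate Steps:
b = 22902
b - V(-19) = 22902 - 1*(-102) = 22902 + 102 = 23004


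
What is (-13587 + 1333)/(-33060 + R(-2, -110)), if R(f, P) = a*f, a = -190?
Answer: 6127/16340 ≈ 0.37497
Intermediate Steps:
R(f, P) = -190*f
(-13587 + 1333)/(-33060 + R(-2, -110)) = (-13587 + 1333)/(-33060 - 190*(-2)) = -12254/(-33060 + 380) = -12254/(-32680) = -12254*(-1/32680) = 6127/16340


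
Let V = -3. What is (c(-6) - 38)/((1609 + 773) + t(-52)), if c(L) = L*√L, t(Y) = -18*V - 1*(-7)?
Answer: -38/2443 - 6*I*√6/2443 ≈ -0.015555 - 0.0060159*I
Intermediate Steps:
t(Y) = 61 (t(Y) = -18*(-3) - 1*(-7) = 54 + 7 = 61)
c(L) = L^(3/2)
(c(-6) - 38)/((1609 + 773) + t(-52)) = ((-6)^(3/2) - 38)/((1609 + 773) + 61) = (-6*I*√6 - 38)/(2382 + 61) = (-38 - 6*I*√6)/2443 = (-38 - 6*I*√6)*(1/2443) = -38/2443 - 6*I*√6/2443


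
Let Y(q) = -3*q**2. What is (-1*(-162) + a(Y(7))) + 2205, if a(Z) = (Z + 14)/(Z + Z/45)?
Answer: 762459/322 ≈ 2367.9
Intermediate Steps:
a(Z) = 45*(14 + Z)/(46*Z) (a(Z) = (14 + Z)/(Z + Z*(1/45)) = (14 + Z)/(Z + Z/45) = (14 + Z)/((46*Z/45)) = (14 + Z)*(45/(46*Z)) = 45*(14 + Z)/(46*Z))
(-1*(-162) + a(Y(7))) + 2205 = (-1*(-162) + 45*(14 - 3*7**2)/(46*((-3*7**2)))) + 2205 = (162 + 45*(14 - 3*49)/(46*((-3*49)))) + 2205 = (162 + (45/46)*(14 - 147)/(-147)) + 2205 = (162 + (45/46)*(-1/147)*(-133)) + 2205 = (162 + 285/322) + 2205 = 52449/322 + 2205 = 762459/322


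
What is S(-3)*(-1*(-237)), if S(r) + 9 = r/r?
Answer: -1896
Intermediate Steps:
S(r) = -8 (S(r) = -9 + r/r = -9 + 1 = -8)
S(-3)*(-1*(-237)) = -(-8)*(-237) = -8*237 = -1896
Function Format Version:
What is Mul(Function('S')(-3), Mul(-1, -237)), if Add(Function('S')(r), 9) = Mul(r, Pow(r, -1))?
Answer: -1896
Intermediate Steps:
Function('S')(r) = -8 (Function('S')(r) = Add(-9, Mul(r, Pow(r, -1))) = Add(-9, 1) = -8)
Mul(Function('S')(-3), Mul(-1, -237)) = Mul(-8, Mul(-1, -237)) = Mul(-8, 237) = -1896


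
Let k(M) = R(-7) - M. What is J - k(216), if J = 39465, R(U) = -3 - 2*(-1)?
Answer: 39682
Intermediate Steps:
R(U) = -1 (R(U) = -3 + 2 = -1)
k(M) = -1 - M
J - k(216) = 39465 - (-1 - 1*216) = 39465 - (-1 - 216) = 39465 - 1*(-217) = 39465 + 217 = 39682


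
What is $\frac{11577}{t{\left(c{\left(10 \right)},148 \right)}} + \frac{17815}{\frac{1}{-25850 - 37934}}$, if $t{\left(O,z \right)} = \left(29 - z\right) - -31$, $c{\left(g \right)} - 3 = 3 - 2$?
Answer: $- \frac{99995464057}{88} \approx -1.1363 \cdot 10^{9}$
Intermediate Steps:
$c{\left(g \right)} = 4$ ($c{\left(g \right)} = 3 + \left(3 - 2\right) = 3 + 1 = 4$)
$t{\left(O,z \right)} = 60 - z$ ($t{\left(O,z \right)} = \left(29 - z\right) + 31 = 60 - z$)
$\frac{11577}{t{\left(c{\left(10 \right)},148 \right)}} + \frac{17815}{\frac{1}{-25850 - 37934}} = \frac{11577}{60 - 148} + \frac{17815}{\frac{1}{-25850 - 37934}} = \frac{11577}{60 - 148} + \frac{17815}{\frac{1}{-63784}} = \frac{11577}{-88} + \frac{17815}{- \frac{1}{63784}} = 11577 \left(- \frac{1}{88}\right) + 17815 \left(-63784\right) = - \frac{11577}{88} - 1136311960 = - \frac{99995464057}{88}$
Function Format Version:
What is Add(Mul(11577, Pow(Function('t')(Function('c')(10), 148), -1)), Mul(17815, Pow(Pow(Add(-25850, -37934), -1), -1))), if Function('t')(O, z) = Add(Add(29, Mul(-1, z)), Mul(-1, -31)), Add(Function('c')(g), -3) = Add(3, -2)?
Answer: Rational(-99995464057, 88) ≈ -1.1363e+9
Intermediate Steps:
Function('c')(g) = 4 (Function('c')(g) = Add(3, Add(3, -2)) = Add(3, 1) = 4)
Function('t')(O, z) = Add(60, Mul(-1, z)) (Function('t')(O, z) = Add(Add(29, Mul(-1, z)), 31) = Add(60, Mul(-1, z)))
Add(Mul(11577, Pow(Function('t')(Function('c')(10), 148), -1)), Mul(17815, Pow(Pow(Add(-25850, -37934), -1), -1))) = Add(Mul(11577, Pow(Add(60, Mul(-1, 148)), -1)), Mul(17815, Pow(Pow(Add(-25850, -37934), -1), -1))) = Add(Mul(11577, Pow(Add(60, -148), -1)), Mul(17815, Pow(Pow(-63784, -1), -1))) = Add(Mul(11577, Pow(-88, -1)), Mul(17815, Pow(Rational(-1, 63784), -1))) = Add(Mul(11577, Rational(-1, 88)), Mul(17815, -63784)) = Add(Rational(-11577, 88), -1136311960) = Rational(-99995464057, 88)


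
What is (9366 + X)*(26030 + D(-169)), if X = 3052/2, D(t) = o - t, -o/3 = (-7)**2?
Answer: 283758384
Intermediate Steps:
o = -147 (o = -3*(-7)**2 = -3*49 = -147)
D(t) = -147 - t
X = 1526 (X = (1/2)*3052 = 1526)
(9366 + X)*(26030 + D(-169)) = (9366 + 1526)*(26030 + (-147 - 1*(-169))) = 10892*(26030 + (-147 + 169)) = 10892*(26030 + 22) = 10892*26052 = 283758384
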